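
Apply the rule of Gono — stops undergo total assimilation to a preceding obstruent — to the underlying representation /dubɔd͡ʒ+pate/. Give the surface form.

[dubɔd͡ʒd͡ʒate]

/p/ is the segment targeted by the rule; it sits immediately after /d͡ʒ/, so it assimilates completely and surfaces as [d͡ʒ].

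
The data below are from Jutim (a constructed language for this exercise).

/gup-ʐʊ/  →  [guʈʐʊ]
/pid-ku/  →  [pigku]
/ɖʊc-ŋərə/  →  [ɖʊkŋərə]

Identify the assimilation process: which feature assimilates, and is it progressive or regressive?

The segment that alternates is /p/, which surfaces as [ʈ] when adjacent to /ʐ/.
The change bilabial → retroflex matches the place of the following /ʐ/, identifying this as place assimilation.
Manner and voice are unchanged, so the assimilation is partial, not total.
The same holds elsewhere in the data: /d/ → [g] before /k/ (alveolar → velar, matching velar); /c/ → [k] before /ŋ/ (palatal → velar, matching velar) — only place changes, and always toward the following segment.
Since the segment that changes precedes the conditioning segment, the assimilation is regressive.

regressive place assimilation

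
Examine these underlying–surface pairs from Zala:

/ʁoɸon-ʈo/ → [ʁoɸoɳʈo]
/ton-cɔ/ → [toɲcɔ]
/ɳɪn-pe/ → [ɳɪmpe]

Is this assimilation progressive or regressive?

The segment that alternates is /n/, which surfaces as [ɳ] when adjacent to /ʈ/.
/n/ is alveolar while /ʈ/ is retroflex; the output [ɳ] is retroflex, matching the trigger — so the feature that spreads is place.
The same holds elsewhere in the data: /n/ → [ɲ] before /c/ (alveolar → palatal, matching palatal); /n/ → [m] before /p/ (alveolar → bilabial, matching bilabial) — only place changes, and always toward the following segment.
The trigger is the following segment, so the direction is regressive (anticipatory).

regressive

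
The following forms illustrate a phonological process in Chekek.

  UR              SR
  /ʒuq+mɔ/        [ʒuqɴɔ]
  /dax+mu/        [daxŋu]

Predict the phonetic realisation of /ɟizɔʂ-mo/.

The data show progressive place assimilation: /m/ → [ɴ] after /q/; /m/ → [ŋ] after /x/. In each pair only place changes, matching the preceding consonant, while manner and voice stay constant.
/m/ is a voiced bilabial nasal. The preceding trigger /ʂ/ is retroflex, so /m/ must become retroflex as well.
The voiced retroflex nasal is [ɳ], so /m/ → [ɳ].

[ɟizɔʂɳo]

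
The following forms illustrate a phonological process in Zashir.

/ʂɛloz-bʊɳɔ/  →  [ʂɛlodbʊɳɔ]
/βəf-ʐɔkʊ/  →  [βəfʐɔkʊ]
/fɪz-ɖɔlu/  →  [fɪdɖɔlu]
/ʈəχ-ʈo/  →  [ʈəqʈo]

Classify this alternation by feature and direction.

regressive manner assimilation

Underlying /z/ is realised as [d] next to /b/; /b/ itself does not change.
The change fricative → stop matches the manner of the following /b/, identifying this as manner assimilation.
Place and voice are unchanged, so the assimilation is partial, not total.
Checking the remaining alternations: /z/ → [d] before /ɖ/ (fricative → stop, matching a stop); /χ/ → [q] before /ʈ/ (fricative → stop, matching a stop) — only manner changes, and always toward the following segment.
Nothing changes in [βəfʐɔkʊ]: there the adjacent consonants already agree in manner (/f/ and /ʐ/ are both fricatives), so this form is consistent with the same rule.
Since the segment that changes precedes the conditioning segment, the assimilation is regressive.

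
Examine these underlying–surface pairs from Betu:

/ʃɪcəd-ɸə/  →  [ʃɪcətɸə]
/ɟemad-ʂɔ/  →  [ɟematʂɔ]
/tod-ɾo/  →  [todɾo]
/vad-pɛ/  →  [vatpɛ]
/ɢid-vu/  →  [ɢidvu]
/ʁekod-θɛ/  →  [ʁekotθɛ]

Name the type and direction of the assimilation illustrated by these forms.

Underlying /d/ is realised as [t] next to /ɸ/; /ɸ/ itself does not change.
The change voiced → voiceless matches the voicing of the following /ɸ/, identifying this as voicing assimilation.
Place and manner are unchanged, so the assimilation is partial, not total.
The same holds elsewhere in the data: /d/ → [t] before /ʂ/ (voiced → voiceless, matching voiceless); /d/ → [t] before /p/ (voiced → voiceless, matching voiceless); /d/ → [t] before /θ/ (voiced → voiceless, matching voiceless) — only voicing changes, and always toward the following segment.
Nothing changes in [todɾo], [ɢidvu]: there the adjacent consonants already agree in voicing (/d/ and /ɾ/ are both voiced; /d/ and /v/ are both voiced), so these forms are consistent with the same rule.
Since the segment that changes precedes the conditioning segment, the assimilation is regressive.

regressive voicing assimilation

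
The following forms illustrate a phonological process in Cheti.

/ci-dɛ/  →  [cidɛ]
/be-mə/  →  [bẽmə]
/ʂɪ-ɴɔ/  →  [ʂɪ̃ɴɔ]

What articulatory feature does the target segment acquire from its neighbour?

nasality

The vowel /e/ surfaces as nasalised [ẽ] next to the following nasal /m/ — it has acquired the [+nasal] feature of its neighbour.
The other form shows the same pattern: /ɪ/ → [ɪ̃] before /ɴ/ — each time a vowel is nasalised next to a following nasal.
No change occurs in [cidɛ] because the vowel at the boundary is adjacent to an oral consonant, not a nasal (/i/ next to /d/).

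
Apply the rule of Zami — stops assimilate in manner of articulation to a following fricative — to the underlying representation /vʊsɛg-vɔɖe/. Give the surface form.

[vʊsɛɣvɔɖe]

The rule targets /g/ (voiced velar stop), which sits before the trigger /v/ (fricative).
A voiced velar fricative is [ɣ], so the surface segment is [ɣ].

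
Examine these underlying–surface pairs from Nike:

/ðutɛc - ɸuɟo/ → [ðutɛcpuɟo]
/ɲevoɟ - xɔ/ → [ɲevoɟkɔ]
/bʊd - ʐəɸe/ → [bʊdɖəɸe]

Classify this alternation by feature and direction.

Underlying /ɸ/ is realised as [p] next to /c/; /c/ itself does not change.
/ɸ/ is a fricative while /c/ is a stop; the output [p] is a stop, matching the trigger — so the feature that spreads is manner.
Place and voice are unchanged, so the assimilation is partial, not total.
The same holds elsewhere in the data: /x/ → [k] after /ɟ/ (fricative → stop, matching a stop); /ʐ/ → [ɖ] after /d/ (fricative → stop, matching a stop) — only manner changes, and always toward the preceding segment.
The trigger is the preceding segment, so the direction is progressive (perseverative).

progressive manner assimilation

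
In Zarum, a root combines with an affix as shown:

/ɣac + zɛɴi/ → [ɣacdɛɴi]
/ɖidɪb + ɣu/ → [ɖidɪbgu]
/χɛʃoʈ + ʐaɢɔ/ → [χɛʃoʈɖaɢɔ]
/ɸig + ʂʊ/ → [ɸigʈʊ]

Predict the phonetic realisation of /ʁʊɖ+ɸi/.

[ʁʊɖpi]

The data show progressive manner assimilation: /z/ → [d] after /c/; /ɣ/ → [g] after /b/; /ʐ/ → [ɖ] after /ʈ/; /ʂ/ → [ʈ] after /g/. In each pair only manner changes, matching the preceding consonant, while place and voice stay constant.
/ɸ/ is a voiceless bilabial fricative. The preceding trigger /ɖ/ is a stop, so /ɸ/ must become a stop as well.
Changing only its manner to stop gives [p] — the voiceless bilabial stop.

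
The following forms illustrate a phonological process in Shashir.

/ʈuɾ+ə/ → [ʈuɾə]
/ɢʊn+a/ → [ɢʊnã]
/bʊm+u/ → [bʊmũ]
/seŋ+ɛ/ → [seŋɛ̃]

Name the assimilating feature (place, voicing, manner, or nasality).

nasality

The vowel /a/ surfaces as nasalised [ã] next to the preceding nasal /n/ — it has acquired the [+nasal] feature of its neighbour.
The other forms show the same pattern: /u/ → [ũ] after /m/; /ɛ/ → [ɛ̃] after /ŋ/ — each time a vowel is nasalised next to a preceding nasal.
No change occurs in [ʈuɾə] because the vowel at the boundary is adjacent to an oral consonant, not a nasal (/ə/ next to /ɾ/).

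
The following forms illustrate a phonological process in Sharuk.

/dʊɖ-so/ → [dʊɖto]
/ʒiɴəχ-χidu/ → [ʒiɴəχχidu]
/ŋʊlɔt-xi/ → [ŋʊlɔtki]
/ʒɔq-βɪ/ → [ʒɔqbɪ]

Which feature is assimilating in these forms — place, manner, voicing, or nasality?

manner

The segment that alternates is /s/, which surfaces as [t] when adjacent to /ɖ/.
The change fricative → stop matches the manner of the preceding /ɖ/, identifying this as manner assimilation.
Checking the remaining alternations: /x/ → [k] after /t/ (fricative → stop, matching a stop); /β/ → [b] after /q/ (fricative → stop, matching a stop) — only manner changes, and always toward the preceding segment.
No alternation appears in [ʒiɴəχχidu]: there the adjacent consonants already agree in manner (/χ/ and /χ/ are both fricatives), so this form is consistent with the same rule.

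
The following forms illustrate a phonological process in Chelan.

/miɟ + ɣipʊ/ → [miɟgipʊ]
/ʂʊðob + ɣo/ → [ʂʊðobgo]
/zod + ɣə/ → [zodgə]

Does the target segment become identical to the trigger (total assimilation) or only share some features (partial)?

partial assimilation

The segment that alternates is /ɣ/, which surfaces as [g] when adjacent to /ɟ/.
The change fricative → stop matches the manner of the preceding /ɟ/, identifying this as manner assimilation.
Place and voice are unchanged, so the assimilation is partial, not total.
The same holds elsewhere in the data: /ɣ/ → [g] after /b/ (fricative → stop, matching a stop); /ɣ/ → [g] after /d/ (fricative → stop, matching a stop) — only manner changes, and always toward the preceding segment.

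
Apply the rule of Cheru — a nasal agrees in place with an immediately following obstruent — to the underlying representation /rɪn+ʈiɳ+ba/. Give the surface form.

The rule targets /n/ (voiced alveolar nasal), which sits before the trigger /ʈ/ (retroflex).
Changing only its place to retroflex gives [ɳ] — the voiced retroflex nasal.
At the second juncture, /ɳ/ likewise becomes [m] adjacent to /b/.

[rɪɳʈimba]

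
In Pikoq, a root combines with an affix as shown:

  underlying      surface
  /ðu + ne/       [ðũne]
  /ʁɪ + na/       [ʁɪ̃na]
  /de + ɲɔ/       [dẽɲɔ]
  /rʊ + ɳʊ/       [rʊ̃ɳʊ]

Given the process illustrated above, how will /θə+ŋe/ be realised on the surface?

The data show regressive nasality assimilation (vowel nasalisation): /u/ → [ũ] before /n/; /ɪ/ → [ɪ̃] before /n/; /e/ → [ẽ] before /ɲ/; /ʊ/ → [ʊ̃] before /ɳ/ — a vowel is nasalised by an immediately following nasal consonant.
The vowel /ə/ is adjacent to the following nasal /ŋ/, so it acquires [+nasal] and surfaces as [ə̃].

[θə̃ŋe]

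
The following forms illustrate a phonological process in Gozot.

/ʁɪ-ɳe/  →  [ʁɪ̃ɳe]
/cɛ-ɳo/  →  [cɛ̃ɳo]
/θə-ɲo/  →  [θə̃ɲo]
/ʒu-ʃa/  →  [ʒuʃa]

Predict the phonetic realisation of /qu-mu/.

[qũmu]

The data show regressive nasality assimilation (vowel nasalisation): /ɪ/ → [ɪ̃] before /ɳ/; /ɛ/ → [ɛ̃] before /ɳ/; /ə/ → [ə̃] before /ɲ/ — a vowel is nasalised by an immediately following nasal consonant.
No change occurs in [ʒuʃa] because the vowel at the boundary is adjacent to an oral consonant, not a nasal (/u/ next to /ʃ/).
The vowel /u/ is adjacent to the following nasal /m/, so it acquires [+nasal] and surfaces as [ũ].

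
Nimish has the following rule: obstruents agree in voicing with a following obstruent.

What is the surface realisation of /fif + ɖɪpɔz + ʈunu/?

The rule targets /f/ (voiceless labiodental fricative), which sits before the trigger /ɖ/ (voiced).
A voiced labiodental fricative is [v], so the surface segment is [v].
At the second juncture, /z/ likewise becomes [s] adjacent to /ʈ/.

[fivɖɪpɔsʈunu]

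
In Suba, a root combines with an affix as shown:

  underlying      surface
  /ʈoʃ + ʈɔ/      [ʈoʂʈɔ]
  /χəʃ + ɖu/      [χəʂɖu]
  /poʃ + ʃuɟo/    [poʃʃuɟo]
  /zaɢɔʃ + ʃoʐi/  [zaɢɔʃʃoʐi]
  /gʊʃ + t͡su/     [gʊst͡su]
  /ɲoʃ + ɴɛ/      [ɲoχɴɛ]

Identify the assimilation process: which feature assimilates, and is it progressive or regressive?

Comparing underlying and surface forms, /ʃ/ → [ʂ] is the alternation; the neighbouring /ʈ/ is constant.
The change postalveolar → retroflex matches the place of the following /ʈ/, identifying this as place assimilation.
Manner and voice are unchanged, so the assimilation is partial, not total.
The other alternating forms pattern the same way: /ʃ/ → [ʂ] before /ɖ/ (postalveolar → retroflex, matching retroflex); /ʃ/ → [s] before /t͡s/ (postalveolar → alveolar, matching alveolar); /ʃ/ → [χ] before /ɴ/ (postalveolar → uvular, matching uvular) — only place changes, and always toward the following segment.
No alternation appears in [poʃʃuɟo], [zaɢɔʃʃoʐi]: there the adjacent consonants already agree in place (/ʃ/ and /ʃ/ are both postalveolar; /ʃ/ and /ʃ/ are both postalveolar), so these forms are consistent with the same rule.
The trigger is the following segment, so the direction is regressive (anticipatory).

regressive place assimilation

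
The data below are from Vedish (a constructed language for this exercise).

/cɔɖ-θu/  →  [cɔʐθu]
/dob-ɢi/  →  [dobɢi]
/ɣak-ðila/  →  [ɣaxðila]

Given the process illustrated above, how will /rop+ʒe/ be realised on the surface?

The data show regressive manner assimilation: /ɖ/ → [ʐ] before /θ/; /k/ → [x] before /ð/. In each pair only manner changes, matching the following consonant, while place and voice stay constant.
Nothing changes in [dobɢi]: there the adjacent consonants already agree in manner (/b/ and /ɢ/ are both stops), so this form is consistent with the same rule.
/p/ is a voiceless bilabial stop. The following trigger /ʒ/ is a fricative, so /p/ must become a fricative as well.
A voiceless bilabial fricative is [ɸ], so the surface segment is [ɸ].

[roɸʒe]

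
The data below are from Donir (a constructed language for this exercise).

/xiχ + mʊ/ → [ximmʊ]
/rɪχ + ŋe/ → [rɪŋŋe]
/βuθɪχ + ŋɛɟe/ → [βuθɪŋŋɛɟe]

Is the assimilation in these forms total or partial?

Underlying /χ/ is realised as [m] next to /m/; /m/ itself does not change.
The output [m] is identical to the trigger /m/ — every feature (place, manner, voicing) has been copied — so this is total assimilation.
The remaining alternation confirms this: /χ/ → [ŋ] before /ŋ/ — in each case the output is a copy of the following consonant.

total assimilation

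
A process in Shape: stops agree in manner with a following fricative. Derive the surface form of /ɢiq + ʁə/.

[ɢiχʁə]

/q/ is a voiceless uvular stop. The following trigger /ʁ/ is a fricative, so /q/ must become a fricative as well.
The voiceless uvular fricative is [χ], so /q/ → [χ].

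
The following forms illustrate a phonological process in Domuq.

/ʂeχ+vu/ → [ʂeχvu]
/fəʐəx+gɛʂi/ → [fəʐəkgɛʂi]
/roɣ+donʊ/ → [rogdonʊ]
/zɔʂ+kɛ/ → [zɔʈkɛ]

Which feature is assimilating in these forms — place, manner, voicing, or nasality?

manner

Underlying /x/ is realised as [k] next to /g/; /g/ itself does not change.
The change fricative → stop matches the manner of the following /g/, identifying this as manner assimilation.
The same holds elsewhere in the data: /ɣ/ → [g] before /d/ (fricative → stop, matching a stop); /ʂ/ → [ʈ] before /k/ (fricative → stop, matching a stop) — only manner changes, and always toward the following segment.
Nothing changes in [ʂeχvu]: there the adjacent consonants already agree in manner (/χ/ and /v/ are both fricatives), so this form is consistent with the same rule.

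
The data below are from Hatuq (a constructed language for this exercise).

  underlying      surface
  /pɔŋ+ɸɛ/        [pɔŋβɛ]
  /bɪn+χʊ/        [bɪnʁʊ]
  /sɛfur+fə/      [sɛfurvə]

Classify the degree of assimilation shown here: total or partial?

partial assimilation

The segment that alternates is /ɸ/, which surfaces as [β] when adjacent to /ŋ/.
/ɸ/ is voiceless while /ŋ/ is voiced; the output [β] is voiced, matching the trigger — so the feature that spreads is voicing.
Place and manner are unchanged, so the assimilation is partial, not total.
The same holds elsewhere in the data: /χ/ → [ʁ] after /n/ (voiceless → voiced, matching voiced); /f/ → [v] after /r/ (voiceless → voiced, matching voiced) — only voicing changes, and always toward the preceding segment.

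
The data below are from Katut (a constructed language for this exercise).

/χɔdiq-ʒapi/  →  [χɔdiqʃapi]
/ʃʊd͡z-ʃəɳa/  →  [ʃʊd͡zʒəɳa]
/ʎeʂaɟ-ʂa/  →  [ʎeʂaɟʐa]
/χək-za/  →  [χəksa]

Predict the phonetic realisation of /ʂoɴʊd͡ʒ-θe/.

The data show progressive voicing assimilation: /ʒ/ → [ʃ] after /q/; /ʃ/ → [ʒ] after /d͡z/; /ʂ/ → [ʐ] after /ɟ/; /z/ → [s] after /k/. In each pair only voicing changes, matching the preceding consonant, while place and manner stay constant.
The rule targets /θ/ (voiceless dental fricative), which sits after the trigger /d͡ʒ/ (voiced).
The voiced dental fricative is [ð], so /θ/ → [ð].

[ʂoɴʊd͡ʒðe]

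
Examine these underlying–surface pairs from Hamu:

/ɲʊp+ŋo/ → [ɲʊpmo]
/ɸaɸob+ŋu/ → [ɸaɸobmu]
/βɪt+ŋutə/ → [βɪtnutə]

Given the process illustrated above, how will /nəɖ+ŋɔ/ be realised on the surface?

[nəɖɳɔ]

The data show progressive place assimilation: /ŋ/ → [m] after /p/; /ŋ/ → [m] after /b/; /ŋ/ → [n] after /t/. In each pair only place changes, matching the preceding consonant, while manner and voice stay constant.
/ŋ/ is a voiced velar nasal. The preceding trigger /ɖ/ is retroflex, so /ŋ/ must become retroflex as well.
The voiced retroflex nasal is [ɳ], so /ŋ/ → [ɳ].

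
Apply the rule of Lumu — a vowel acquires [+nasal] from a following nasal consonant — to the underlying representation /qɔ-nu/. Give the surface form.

[qɔ̃nu]

The vowel /ɔ/ is adjacent to the following nasal /n/, so it acquires [+nasal] and surfaces as [ɔ̃].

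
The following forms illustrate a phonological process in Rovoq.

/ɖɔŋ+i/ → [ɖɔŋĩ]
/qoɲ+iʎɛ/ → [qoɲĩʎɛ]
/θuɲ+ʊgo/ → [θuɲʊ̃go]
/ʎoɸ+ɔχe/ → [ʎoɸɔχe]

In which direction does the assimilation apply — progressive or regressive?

progressive

The vowel /i/ surfaces as nasalised [ĩ] next to the preceding nasal /ŋ/ — it has acquired the [+nasal] feature of its neighbour.
Likewise in the remaining data: /i/ → [ĩ] after /ɲ/; /ʊ/ → [ʊ̃] after /ɲ/ — each time a vowel is nasalised next to a preceding nasal.
No change occurs in [ʎoɸɔχe] because the vowel at the boundary is adjacent to an oral consonant, not a nasal (/ɔ/ next to /ɸ/).
Because the conditioning nasal is to the left of the vowel that changes, the process is progressive (perseverative).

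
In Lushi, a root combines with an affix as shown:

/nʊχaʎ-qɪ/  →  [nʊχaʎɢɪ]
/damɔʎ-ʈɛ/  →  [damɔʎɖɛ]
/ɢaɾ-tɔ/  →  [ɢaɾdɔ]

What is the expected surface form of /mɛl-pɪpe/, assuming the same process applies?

The data show progressive voicing assimilation: /q/ → [ɢ] after /ʎ/; /ʈ/ → [ɖ] after /ʎ/; /t/ → [d] after /ɾ/. In each pair only voicing changes, matching the preceding consonant, while place and manner stay constant.
The rule targets /p/ (voiceless bilabial stop), which sits after the trigger /l/ (voiced).
The voiced bilabial stop is [b], so /p/ → [b].

[mɛlbɪpe]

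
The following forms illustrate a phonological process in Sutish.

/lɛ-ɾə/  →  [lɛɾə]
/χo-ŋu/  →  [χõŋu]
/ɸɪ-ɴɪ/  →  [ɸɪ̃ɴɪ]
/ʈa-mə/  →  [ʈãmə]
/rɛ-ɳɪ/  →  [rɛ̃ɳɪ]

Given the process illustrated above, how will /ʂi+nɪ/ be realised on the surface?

[ʂĩnɪ]

The data show regressive nasality assimilation (vowel nasalisation): /o/ → [õ] before /ŋ/; /ɪ/ → [ɪ̃] before /ɴ/; /a/ → [ã] before /m/; /ɛ/ → [ɛ̃] before /ɳ/ — a vowel is nasalised by an immediately following nasal consonant.
No change occurs in [lɛɾə] because the vowel at the boundary is adjacent to an oral consonant, not a nasal (/ɛ/ next to /ɾ/).
/i/ sits next to the nasal /n/ and is therefore nasalised to [ĩ].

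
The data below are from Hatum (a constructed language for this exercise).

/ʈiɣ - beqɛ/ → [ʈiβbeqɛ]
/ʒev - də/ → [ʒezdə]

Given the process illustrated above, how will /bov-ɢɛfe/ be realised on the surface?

[boʁɢɛfe]

The data show regressive place assimilation: /ɣ/ → [β] before /b/; /v/ → [z] before /d/. In each pair only place changes, matching the following consonant, while manner and voice stay constant.
/v/ is a voiced labiodental fricative. The following trigger /ɢ/ is uvular, so /v/ must become uvular as well.
Changing only its place to uvular gives [ʁ] — the voiced uvular fricative.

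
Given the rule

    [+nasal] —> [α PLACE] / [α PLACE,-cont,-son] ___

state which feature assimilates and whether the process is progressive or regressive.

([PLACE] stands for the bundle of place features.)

progressive place assimilation

The shared variable α links the value of the place features (abbreviated [PLACE]) on the target to the same value on the neighbouring segment, so place is the feature that assimilates.
Since the environment is written before the underscore, the trigger precedes the target; the direction is progressive.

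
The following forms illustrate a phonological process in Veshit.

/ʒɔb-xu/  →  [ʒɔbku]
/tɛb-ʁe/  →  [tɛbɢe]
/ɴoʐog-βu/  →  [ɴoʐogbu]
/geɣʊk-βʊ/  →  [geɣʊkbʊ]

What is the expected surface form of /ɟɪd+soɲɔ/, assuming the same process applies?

[ɟɪdtoɲɔ]

The data show progressive manner assimilation: /x/ → [k] after /b/; /ʁ/ → [ɢ] after /b/; /β/ → [b] after /g/; /β/ → [b] after /k/. In each pair only manner changes, matching the preceding consonant, while place and voice stay constant.
/s/ is a voiceless alveolar fricative. The preceding trigger /d/ is a stop, so /s/ must become a stop as well.
The voiceless alveolar stop is [t], so /s/ → [t].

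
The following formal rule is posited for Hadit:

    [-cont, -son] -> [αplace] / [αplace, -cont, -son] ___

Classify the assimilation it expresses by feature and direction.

progressive place assimilation

The shared variable α links the value of the place features (abbreviated [place]) on the target to the same value on the neighbouring segment, so place is the feature that assimilates.
The conditioning segment sits to the left of the focus bar, meaning the trigger precedes the segment that changes — progressive assimilation.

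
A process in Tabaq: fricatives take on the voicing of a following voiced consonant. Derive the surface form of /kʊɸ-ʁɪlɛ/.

[kʊβʁɪlɛ]

/ɸ/ is a voiceless bilabial fricative. The following trigger /ʁ/ is voiced, so /ɸ/ must become voiced as well.
Changing only its voicing to voiced gives [β] — the voiced bilabial fricative.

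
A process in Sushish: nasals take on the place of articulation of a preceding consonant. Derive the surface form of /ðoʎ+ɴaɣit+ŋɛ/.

The rule targets /ɴ/ (voiced uvular nasal), which sits after the trigger /ʎ/ (palatal).
A voiced palatal nasal is [ɲ], so the surface segment is [ɲ].
At the second juncture, /ŋ/ likewise becomes [n] adjacent to /t/.

[ðoʎɲaɣitnɛ]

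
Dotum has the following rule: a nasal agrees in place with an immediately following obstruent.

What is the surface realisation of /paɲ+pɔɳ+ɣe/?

/ɲ/ is a voiced palatal nasal. The following trigger /p/ is bilabial, so /ɲ/ must become bilabial as well.
A voiced bilabial nasal is [m], so the surface segment is [m].
The same rule applies at the second boundary: /ɳ/ → [ŋ] next to /ɣ/.

[pampɔŋɣe]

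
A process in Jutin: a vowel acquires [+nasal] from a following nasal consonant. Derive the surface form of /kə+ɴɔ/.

[kə̃ɴɔ]

The vowel /ə/ is adjacent to the following nasal /ɴ/, so it acquires [+nasal] and surfaces as [ə̃].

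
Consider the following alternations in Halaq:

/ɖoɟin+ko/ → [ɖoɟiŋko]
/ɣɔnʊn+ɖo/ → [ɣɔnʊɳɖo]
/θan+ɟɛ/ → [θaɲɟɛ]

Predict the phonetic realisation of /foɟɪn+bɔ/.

[foɟɪmbɔ]

The data show regressive place assimilation: /n/ → [ŋ] before /k/; /n/ → [ɳ] before /ɖ/; /n/ → [ɲ] before /ɟ/. In each pair only place changes, matching the following consonant, while manner and voice stay constant.
/n/ is a voiced alveolar nasal. The following trigger /b/ is bilabial, so /n/ must become bilabial as well.
The voiced bilabial nasal is [m], so /n/ → [m].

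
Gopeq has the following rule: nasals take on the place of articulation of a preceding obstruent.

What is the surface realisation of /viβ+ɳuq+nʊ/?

The rule targets /ɳ/ (voiced retroflex nasal), which sits after the trigger /β/ (bilabial).
Changing only its place to bilabial gives [m] — the voiced bilabial nasal.
The same rule applies at the second boundary: /n/ → [ɴ] next to /q/.

[viβmuqɴʊ]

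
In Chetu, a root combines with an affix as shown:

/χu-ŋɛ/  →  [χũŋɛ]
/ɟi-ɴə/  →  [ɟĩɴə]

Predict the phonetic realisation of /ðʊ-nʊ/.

The data show regressive nasality assimilation (vowel nasalisation): /u/ → [ũ] before /ŋ/; /i/ → [ĩ] before /ɴ/ — a vowel is nasalised by an immediately following nasal consonant.
/ʊ/ sits next to the nasal /n/ and is therefore nasalised to [ʊ̃].

[ðʊ̃nʊ]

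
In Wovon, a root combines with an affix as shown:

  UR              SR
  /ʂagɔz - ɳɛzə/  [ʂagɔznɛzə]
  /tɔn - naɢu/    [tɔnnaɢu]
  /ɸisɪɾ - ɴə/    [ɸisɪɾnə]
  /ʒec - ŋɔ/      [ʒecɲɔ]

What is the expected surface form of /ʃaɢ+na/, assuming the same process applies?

The data show progressive place assimilation: /ɳ/ → [n] after /z/; /ɴ/ → [n] after /ɾ/; /ŋ/ → [ɲ] after /c/. In each pair only place changes, matching the preceding consonant, while manner and voice stay constant.
Nothing changes in [tɔnnaɢu]: there the adjacent consonants already agree in place (/n/ and /n/ are both alveolar), so this form is consistent with the same rule.
The rule targets /n/ (voiced alveolar nasal), which sits after the trigger /ɢ/ (uvular).
A voiced uvular nasal is [ɴ], so the surface segment is [ɴ].

[ʃaɢɴa]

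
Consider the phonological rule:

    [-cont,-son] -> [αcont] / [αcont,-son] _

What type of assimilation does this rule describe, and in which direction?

progressive manner assimilation

The shared variable α links the value of [cont] on the target to that of the neighbouring obstruent. [cont] distinguishes stops from fricatives — a manner-of-articulation feature — so this is manner assimilation.
Since the environment is written before the underscore, the trigger precedes the target; the direction is progressive.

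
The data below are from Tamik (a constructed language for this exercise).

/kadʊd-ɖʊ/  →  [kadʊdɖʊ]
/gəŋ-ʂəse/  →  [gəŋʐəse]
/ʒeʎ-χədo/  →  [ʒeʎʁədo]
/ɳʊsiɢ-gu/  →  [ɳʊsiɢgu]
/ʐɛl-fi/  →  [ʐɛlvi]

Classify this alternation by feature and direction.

progressive voicing assimilation

Comparing underlying and surface forms, /ʂ/ → [ʐ] is the alternation; the neighbouring /ŋ/ is constant.
The change voiceless → voiced matches the voicing of the preceding /ŋ/, identifying this as voicing assimilation.
Place and manner are unchanged, so the assimilation is partial, not total.
The same holds elsewhere in the data: /χ/ → [ʁ] after /ʎ/ (voiceless → voiced, matching voiced); /f/ → [v] after /l/ (voiceless → voiced, matching voiced) — only voicing changes, and always toward the preceding segment.
No alternation appears in [kadʊdɖʊ], [ɳʊsiɢgu]: there the adjacent consonants already agree in voicing (/ɖ/ and /d/ are both voiced; /g/ and /ɢ/ are both voiced), so these forms are consistent with the same rule.
The trigger is the preceding segment, so the direction is progressive (perseverative).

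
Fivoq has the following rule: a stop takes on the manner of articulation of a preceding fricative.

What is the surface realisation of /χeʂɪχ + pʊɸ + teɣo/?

The rule targets /p/ (voiceless bilabial stop), which sits after the trigger /χ/ (fricative).
The voiceless bilabial fricative is [ɸ], so /p/ → [ɸ].
At the second juncture, /t/ likewise becomes [s] adjacent to /ɸ/.

[χeʂɪχɸʊɸseɣo]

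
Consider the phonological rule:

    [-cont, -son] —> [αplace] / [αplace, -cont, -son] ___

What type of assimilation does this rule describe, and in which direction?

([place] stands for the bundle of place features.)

The shared variable α links the value of the place features (abbreviated [place]) on the target to the same value on the neighbouring segment, so place is the feature that assimilates.
Since the environment is written before the underscore, the trigger precedes the target; the direction is progressive.

progressive place assimilation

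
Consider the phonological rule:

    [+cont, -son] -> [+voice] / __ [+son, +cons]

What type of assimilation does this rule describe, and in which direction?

regressive voicing assimilation

The structural change is [+voice], and the conditioning segment [+son, +cons] (a sonorant consonant) is itself voiced, so the target comes to share the voicing of its neighbour — voicing assimilation.
Since the environment is written after the underscore, the trigger follows the target; the direction is regressive.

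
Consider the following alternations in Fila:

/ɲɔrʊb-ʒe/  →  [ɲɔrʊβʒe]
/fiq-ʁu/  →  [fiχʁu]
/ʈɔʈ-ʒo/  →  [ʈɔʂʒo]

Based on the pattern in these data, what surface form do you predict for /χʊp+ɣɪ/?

The data show regressive manner assimilation: /b/ → [β] before /ʒ/; /q/ → [χ] before /ʁ/; /ʈ/ → [ʂ] before /ʒ/. In each pair only manner changes, matching the following consonant, while place and voice stay constant.
/p/ is a voiceless bilabial stop. The following trigger /ɣ/ is a fricative, so /p/ must become a fricative as well.
A voiceless bilabial fricative is [ɸ], so the surface segment is [ɸ].

[χʊɸɣɪ]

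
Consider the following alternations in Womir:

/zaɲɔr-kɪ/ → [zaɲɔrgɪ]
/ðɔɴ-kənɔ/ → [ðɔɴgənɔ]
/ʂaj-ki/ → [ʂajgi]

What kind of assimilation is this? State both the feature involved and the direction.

Comparing underlying and surface forms, /k/ → [g] is the alternation; the neighbouring /r/ is constant.
/k/ is voiceless while /r/ is voiced; the output [g] is voiced, matching the trigger — so the feature that spreads is voicing.
Place and manner are unchanged, so the assimilation is partial, not total.
Checking the remaining alternations: /k/ → [g] after /ɴ/ (voiceless → voiced, matching voiced); /k/ → [g] after /j/ (voiceless → voiced, matching voiced) — only voicing changes, and always toward the preceding segment.
The trigger is the preceding segment, so the direction is progressive (perseverative).

progressive voicing assimilation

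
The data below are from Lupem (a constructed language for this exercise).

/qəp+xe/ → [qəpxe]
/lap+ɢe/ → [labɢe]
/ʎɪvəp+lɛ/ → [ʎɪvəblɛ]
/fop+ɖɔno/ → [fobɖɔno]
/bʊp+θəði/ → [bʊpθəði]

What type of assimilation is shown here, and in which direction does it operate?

regressive voicing assimilation

The segment that alternates is /p/, which surfaces as [b] when adjacent to /ɢ/.
/p/ is voiceless while /ɢ/ is voiced; the output [b] is voiced, matching the trigger — so the feature that spreads is voicing.
Place and manner are unchanged, so the assimilation is partial, not total.
The other alternating forms pattern the same way: /p/ → [b] before /l/ (voiceless → voiced, matching voiced); /p/ → [b] before /ɖ/ (voiceless → voiced, matching voiced) — only voicing changes, and always toward the following segment.
Nothing changes in [qəpxe], [bʊpθəði]: there the adjacent consonants already agree in voicing (/p/ and /x/ are both voiceless; /p/ and /θ/ are both voiceless), so these forms are consistent with the same rule.
The trigger is the following segment, so the direction is regressive (anticipatory).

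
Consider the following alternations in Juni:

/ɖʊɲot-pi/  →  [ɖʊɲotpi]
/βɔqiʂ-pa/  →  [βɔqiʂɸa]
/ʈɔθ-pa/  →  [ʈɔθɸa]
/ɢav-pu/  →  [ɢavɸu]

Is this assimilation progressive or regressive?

The segment that alternates is /p/, which surfaces as [ɸ] when adjacent to /ʂ/.
The change stop → fricative matches the manner of the preceding /ʂ/, identifying this as manner assimilation.
The same holds elsewhere in the data: /p/ → [ɸ] after /θ/ (stop → fricative, matching a fricative); /p/ → [ɸ] after /v/ (stop → fricative, matching a fricative) — only manner changes, and always toward the preceding segment.
Nothing changes in [ɖʊɲotpi]: there the adjacent consonants already agree in manner (/p/ and /t/ are both stops), so this form is consistent with the same rule.
Since the segment that changes follows the conditioning segment, the assimilation is progressive.

progressive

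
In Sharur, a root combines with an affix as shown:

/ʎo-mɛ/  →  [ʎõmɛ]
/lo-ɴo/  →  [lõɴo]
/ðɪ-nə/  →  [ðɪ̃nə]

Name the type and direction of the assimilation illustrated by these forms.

regressive nasality assimilation (vowel nasalisation)

The vowel /o/ surfaces as nasalised [õ] next to the following nasal /m/ — it has acquired the [+nasal] feature of its neighbour.
The other forms show the same pattern: /o/ → [õ] before /ɴ/; /ɪ/ → [ɪ̃] before /n/ — each time a vowel is nasalised next to a following nasal.
Because the conditioning nasal is to the right of the vowel that changes, the process is regressive (anticipatory).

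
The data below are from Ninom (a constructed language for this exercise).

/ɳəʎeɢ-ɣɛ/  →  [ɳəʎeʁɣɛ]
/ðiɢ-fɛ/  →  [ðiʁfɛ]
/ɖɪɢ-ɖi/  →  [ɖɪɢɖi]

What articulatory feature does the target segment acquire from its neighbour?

Comparing underlying and surface forms, /ɢ/ → [ʁ] is the alternation; the neighbouring /ɣ/ is constant.
/ɢ/ is a stop while /ɣ/ is a fricative; the output [ʁ] is a fricative, matching the trigger — so the feature that spreads is manner.
The same holds elsewhere in the data: /ɢ/ → [ʁ] before /f/ (stop → fricative, matching a fricative) — only manner changes, and always toward the following segment.
No alternation appears in [ɖɪɢɖi]: there the adjacent consonants already agree in manner (/ɢ/ and /ɖ/ are both stops), so this form is consistent with the same rule.

manner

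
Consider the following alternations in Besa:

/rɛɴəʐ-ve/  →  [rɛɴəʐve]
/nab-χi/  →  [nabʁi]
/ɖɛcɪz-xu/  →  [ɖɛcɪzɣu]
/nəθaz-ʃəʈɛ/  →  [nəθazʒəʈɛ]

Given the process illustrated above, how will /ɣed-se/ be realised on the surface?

[ɣedze]

The data show progressive voicing assimilation: /χ/ → [ʁ] after /b/; /x/ → [ɣ] after /z/; /ʃ/ → [ʒ] after /z/. In each pair only voicing changes, matching the preceding consonant, while place and manner stay constant.
Nothing changes in [rɛɴəʐve]: there the adjacent consonants already agree in voicing (/v/ and /ʐ/ are both voiced), so this form is consistent with the same rule.
/s/ is a voiceless alveolar fricative. The preceding trigger /d/ is voiced, so /s/ must become voiced as well.
Changing only its voicing to voiced gives [z] — the voiced alveolar fricative.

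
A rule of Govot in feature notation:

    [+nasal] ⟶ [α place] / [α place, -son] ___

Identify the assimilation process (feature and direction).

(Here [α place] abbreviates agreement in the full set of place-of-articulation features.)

The shared variable α links the value of the place features (abbreviated [place]) on the target to the same value on the neighbouring segment, so place is the feature that assimilates.
The conditioning segment sits to the left of the focus bar, meaning the trigger precedes the segment that changes — progressive assimilation.

progressive place assimilation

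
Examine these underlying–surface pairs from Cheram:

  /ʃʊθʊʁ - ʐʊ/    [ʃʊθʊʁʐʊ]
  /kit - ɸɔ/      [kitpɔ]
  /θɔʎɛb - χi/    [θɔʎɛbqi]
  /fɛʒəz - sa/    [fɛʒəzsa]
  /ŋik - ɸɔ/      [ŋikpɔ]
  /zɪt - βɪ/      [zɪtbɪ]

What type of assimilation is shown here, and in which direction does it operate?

The segment that alternates is /ɸ/, which surfaces as [p] when adjacent to /t/.
The change fricative → stop matches the manner of the preceding /t/, identifying this as manner assimilation.
Place and voice are unchanged, so the assimilation is partial, not total.
The other alternating forms pattern the same way: /χ/ → [q] after /b/ (fricative → stop, matching a stop); /ɸ/ → [p] after /k/ (fricative → stop, matching a stop); /β/ → [b] after /t/ (fricative → stop, matching a stop) — only manner changes, and always toward the preceding segment.
No alternation appears in [ʃʊθʊʁʐʊ], [fɛʒəzsa]: there the adjacent consonants already agree in manner (/ʐ/ and /ʁ/ are both fricatives; /s/ and /z/ are both fricatives), so these forms are consistent with the same rule.
The trigger is the preceding segment, so the direction is progressive (perseverative).

progressive manner assimilation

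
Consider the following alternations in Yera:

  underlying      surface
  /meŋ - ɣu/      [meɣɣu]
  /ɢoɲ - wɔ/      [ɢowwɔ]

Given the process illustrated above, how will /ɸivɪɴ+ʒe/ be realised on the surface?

[ɸivɪʒʒe]

The data show regressive total assimilation (/ŋ/ → [ɣ] before /ɣ/; /ɲ/ → [w] before /w/): in every case the target segment becomes identical to its following neighbour, copying more than a single feature.
/ɴ/ is the segment targeted by the rule; it sits immediately before /ʒ/, so it assimilates completely and surfaces as [ʒ].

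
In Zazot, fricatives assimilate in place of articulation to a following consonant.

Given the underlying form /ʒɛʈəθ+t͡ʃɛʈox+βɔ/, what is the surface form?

/θ/ is a voiceless dental fricative. The following trigger /t͡ʃ/ is postalveolar, so /θ/ must become postalveolar as well.
A voiceless postalveolar fricative is [ʃ], so the surface segment is [ʃ].
The same rule applies at the second boundary: /x/ → [ɸ] next to /β/.

[ʒɛʈəʃt͡ʃɛʈoɸβɔ]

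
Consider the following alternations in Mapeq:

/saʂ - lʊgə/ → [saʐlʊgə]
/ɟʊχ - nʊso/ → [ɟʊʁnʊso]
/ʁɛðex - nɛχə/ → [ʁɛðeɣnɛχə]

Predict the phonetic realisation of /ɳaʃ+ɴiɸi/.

The data show regressive voicing assimilation: /ʂ/ → [ʐ] before /l/; /χ/ → [ʁ] before /n/; /x/ → [ɣ] before /n/. In each pair only voicing changes, matching the following consonant, while place and manner stay constant.
The rule targets /ʃ/ (voiceless postalveolar fricative), which sits before the trigger /ɴ/ (voiced).
The voiced postalveolar fricative is [ʒ], so /ʃ/ → [ʒ].

[ɳaʒɴiɸi]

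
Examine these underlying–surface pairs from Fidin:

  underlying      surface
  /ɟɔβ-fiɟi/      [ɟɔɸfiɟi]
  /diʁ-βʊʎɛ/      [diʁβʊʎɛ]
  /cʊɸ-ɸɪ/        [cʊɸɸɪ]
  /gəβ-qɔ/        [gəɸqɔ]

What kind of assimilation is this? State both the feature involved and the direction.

regressive voicing assimilation

Comparing underlying and surface forms, /β/ → [ɸ] is the alternation; the neighbouring /f/ is constant.
/β/ is voiced while /f/ is voiceless; the output [ɸ] is voiceless, matching the trigger — so the feature that spreads is voicing.
Place and manner are unchanged, so the assimilation is partial, not total.
The same holds elsewhere in the data: /β/ → [ɸ] before /q/ (voiced → voiceless, matching voiceless) — only voicing changes, and always toward the following segment.
No alternation appears in [diʁβʊʎɛ], [cʊɸɸɪ]: there the adjacent consonants already agree in voicing (/ʁ/ and /β/ are both voiced; /ɸ/ and /ɸ/ are both voiceless), so these forms are consistent with the same rule.
Since the segment that changes precedes the conditioning segment, the assimilation is regressive.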